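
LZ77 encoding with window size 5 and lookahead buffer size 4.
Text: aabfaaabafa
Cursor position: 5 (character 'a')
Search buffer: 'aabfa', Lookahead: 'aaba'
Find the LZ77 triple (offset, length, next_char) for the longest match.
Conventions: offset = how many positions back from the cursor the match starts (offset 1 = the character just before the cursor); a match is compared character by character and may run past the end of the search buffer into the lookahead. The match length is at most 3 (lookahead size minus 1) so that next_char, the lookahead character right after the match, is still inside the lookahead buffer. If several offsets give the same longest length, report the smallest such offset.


Try each offset into the search buffer:
  offset=1 (pos 4, char 'a'): match length 2
  offset=2 (pos 3, char 'f'): match length 0
  offset=3 (pos 2, char 'b'): match length 0
  offset=4 (pos 1, char 'a'): match length 1
  offset=5 (pos 0, char 'a'): match length 3
Longest match has length 3 at offset 5.
next_char = character at position 5 + 3 = 8 -> 'a'

Best match: offset=5, length=3 (matching 'aab' starting at position 0)
LZ77 triple: (5, 3, 'a')


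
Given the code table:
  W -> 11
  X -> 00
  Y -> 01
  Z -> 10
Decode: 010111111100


Decoding:
01 -> Y
01 -> Y
11 -> W
11 -> W
11 -> W
00 -> X


Result: YYWWWX


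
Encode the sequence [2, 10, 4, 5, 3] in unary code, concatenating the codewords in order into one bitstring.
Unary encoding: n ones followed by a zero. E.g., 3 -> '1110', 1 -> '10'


Encode each number as n ones followed by a terminating 0:
  2 -> 110 (3 bits)
  10 -> 11111111110 (11 bits)
  4 -> 11110 (5 bits)
  5 -> 111110 (6 bits)
  3 -> 1110 (4 bits)
Total length = 3 + 11 + 5 + 6 + 4 = 29 bits.

Unary([2, 10, 4, 5, 3]) = 11011111111110111101111101110 (29 bits)


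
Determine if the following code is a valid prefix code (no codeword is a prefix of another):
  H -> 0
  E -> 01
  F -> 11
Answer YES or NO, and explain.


Checking each pair (does one codeword prefix another?):
  H='0' vs E='01': prefix -- VIOLATION

NO -- this is NOT a valid prefix code. H (0) is a prefix of E (01).


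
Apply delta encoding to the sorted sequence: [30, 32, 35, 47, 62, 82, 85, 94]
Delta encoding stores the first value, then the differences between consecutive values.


First value: 30
Deltas:
  32 - 30 = 2
  35 - 32 = 3
  47 - 35 = 12
  62 - 47 = 15
  82 - 62 = 20
  85 - 82 = 3
  94 - 85 = 9


Delta encoded: [30, 2, 3, 12, 15, 20, 3, 9]


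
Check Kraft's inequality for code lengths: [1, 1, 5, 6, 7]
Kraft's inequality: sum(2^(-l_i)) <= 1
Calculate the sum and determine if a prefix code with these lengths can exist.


Sum = 2^(-1) + 2^(-1) + 2^(-5) + 2^(-6) + 2^(-7)
    = 0.5 + 0.5 + 0.03125 + 0.015625 + 0.0078125
    = 135/128 = 1.0546875
Since 1.0546875 > 1, Kraft's inequality is NOT satisfied.
A prefix code with these lengths CANNOT exist.

Kraft sum = 1.0546875. Not satisfied.


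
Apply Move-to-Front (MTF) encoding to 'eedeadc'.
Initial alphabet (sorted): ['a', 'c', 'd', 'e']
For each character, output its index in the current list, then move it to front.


MTF encoding:
'e': index 3 in ['a', 'c', 'd', 'e'] -> ['e', 'a', 'c', 'd']
'e': index 0 in ['e', 'a', 'c', 'd'] -> ['e', 'a', 'c', 'd']
'd': index 3 in ['e', 'a', 'c', 'd'] -> ['d', 'e', 'a', 'c']
'e': index 1 in ['d', 'e', 'a', 'c'] -> ['e', 'd', 'a', 'c']
'a': index 2 in ['e', 'd', 'a', 'c'] -> ['a', 'e', 'd', 'c']
'd': index 2 in ['a', 'e', 'd', 'c'] -> ['d', 'a', 'e', 'c']
'c': index 3 in ['d', 'a', 'e', 'c'] -> ['c', 'd', 'a', 'e']


Output: [3, 0, 3, 1, 2, 2, 3]


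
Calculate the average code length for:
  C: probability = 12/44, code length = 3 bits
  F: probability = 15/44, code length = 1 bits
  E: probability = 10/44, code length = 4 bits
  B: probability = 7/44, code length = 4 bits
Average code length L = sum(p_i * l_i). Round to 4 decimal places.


Weighted contributions p_i * l_i:
  C: (12/44) * 3 = 36/44
  F: (15/44) * 1 = 15/44
  E: (10/44) * 4 = 40/44
  B: (7/44) * 4 = 28/44
Sum = (36 + 15 + 40 + 28)/44 = 119/44

L = 119/44 = 2.7045 bits/symbol


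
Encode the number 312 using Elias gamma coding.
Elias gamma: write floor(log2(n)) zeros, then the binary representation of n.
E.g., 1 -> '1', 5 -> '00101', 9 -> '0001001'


num_bits = floor(log2(312)) + 1 = 9
leading_zeros = num_bits - 1 = 8
binary(312) = 100111000

Elias gamma(312) = '00000000' + '100111000' = 00000000100111000 (17 bits)


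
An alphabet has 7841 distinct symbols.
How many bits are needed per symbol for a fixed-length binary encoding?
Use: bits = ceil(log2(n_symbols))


log2(7841) = 12.9368
Bracket: 2^12 = 4096 < 7841 <= 2^13 = 8192
So ceil(log2(7841)) = 13

bits = ceil(log2(7841)) = ceil(12.9368) = 13 bits


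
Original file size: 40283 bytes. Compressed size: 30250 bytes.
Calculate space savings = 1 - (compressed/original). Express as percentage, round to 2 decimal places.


ratio = compressed/original = 30250/40283 = 0.750937
savings = 1 - ratio = 1 - 0.750937 = 0.249063
as a percentage: 0.249063 * 100 = 24.91%

Space savings = 1 - 30250/40283 = 24.91%


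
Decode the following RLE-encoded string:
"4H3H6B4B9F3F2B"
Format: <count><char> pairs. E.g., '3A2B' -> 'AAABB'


Expanding each <count><char> pair:
  4H -> 'HHHH'
  3H -> 'HHH'
  6B -> 'BBBBBB'
  4B -> 'BBBB'
  9F -> 'FFFFFFFFF'
  3F -> 'FFF'
  2B -> 'BB'

Decoded = HHHHHHHBBBBBBBBBBFFFFFFFFFFFFBB


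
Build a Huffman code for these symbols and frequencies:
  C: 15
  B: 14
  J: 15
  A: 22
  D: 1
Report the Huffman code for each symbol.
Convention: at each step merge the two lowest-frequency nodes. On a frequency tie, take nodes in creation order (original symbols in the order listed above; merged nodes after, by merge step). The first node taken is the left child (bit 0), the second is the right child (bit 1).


Huffman tree construction:
Step 1: Merge D(1) + B(14) = 15
Step 2: Merge C(15) + J(15) = 30
Step 3: Merge (D+B)(15) + A(22) = 37
Step 4: Merge (C+J)(30) + ((D+B)+A)(37) = 67
Read each symbol's code off the tree from the root (left child = 0, right child = 1).

Codes:
  C: 00 (length 2)
  B: 101 (length 3)
  J: 01 (length 2)
  A: 11 (length 2)
  D: 100 (length 3)
Average code length: 149/67 = 2.2239 bits/symbol


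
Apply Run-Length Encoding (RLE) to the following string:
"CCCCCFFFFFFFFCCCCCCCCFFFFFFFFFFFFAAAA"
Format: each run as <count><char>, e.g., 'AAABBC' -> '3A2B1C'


Scanning runs left to right:
  i=0: run of 'C' x 5 -> '5C'
  i=5: run of 'F' x 8 -> '8F'
  i=13: run of 'C' x 8 -> '8C'
  i=21: run of 'F' x 12 -> '12F'
  i=33: run of 'A' x 4 -> '4A'

RLE = 5C8F8C12F4A


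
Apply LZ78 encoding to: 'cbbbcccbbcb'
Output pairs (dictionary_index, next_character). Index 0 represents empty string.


LZ78 encoding steps:
Dictionary: {0: ''}
Step 1: w='' (idx 0), next='c' -> output (0, 'c'), add 'c' as idx 1
Step 2: w='' (idx 0), next='b' -> output (0, 'b'), add 'b' as idx 2
Step 3: w='b' (idx 2), next='b' -> output (2, 'b'), add 'bb' as idx 3
Step 4: w='c' (idx 1), next='c' -> output (1, 'c'), add 'cc' as idx 4
Step 5: w='c' (idx 1), next='b' -> output (1, 'b'), add 'cb' as idx 5
Step 6: w='b' (idx 2), next='c' -> output (2, 'c'), add 'bc' as idx 6
Step 7: w='b' (idx 2), end of input -> output (2, '')


Encoded: [(0, 'c'), (0, 'b'), (2, 'b'), (1, 'c'), (1, 'b'), (2, 'c'), (2, '')]


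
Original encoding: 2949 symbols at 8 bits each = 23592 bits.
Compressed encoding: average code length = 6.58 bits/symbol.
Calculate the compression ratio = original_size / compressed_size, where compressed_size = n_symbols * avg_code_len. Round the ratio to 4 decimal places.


original_size = n_symbols * orig_bits = 2949 * 8 = 23592 bits
compressed_size = n_symbols * avg_code_len = 2949 * 6.58 = 19404.42 bits
ratio = original_size / compressed_size = 23592 / 19404.42 = 1.2158

Compression ratio = 1.2158


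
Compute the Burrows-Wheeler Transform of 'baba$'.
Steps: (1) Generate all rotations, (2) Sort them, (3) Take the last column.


Rotations (sorted):
  0: $baba -> last char: a
  1: a$bab -> last char: b
  2: aba$b -> last char: b
  3: ba$ba -> last char: a
  4: baba$ -> last char: $


BWT = abba$


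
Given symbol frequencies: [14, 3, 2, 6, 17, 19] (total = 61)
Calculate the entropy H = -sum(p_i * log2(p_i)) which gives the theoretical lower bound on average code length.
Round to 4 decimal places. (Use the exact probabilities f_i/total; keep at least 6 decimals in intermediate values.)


Per-symbol terms -p_i * log2(p_i) with p_i = f_i/61:
  p = 14/61 = 0.229508: log2(p) = -2.123382, -p*log2(p) = 0.487334
  p = 3/61 = 0.049180: log2(p) = -4.345775, -p*log2(p) = 0.213727
  p = 2/61 = 0.032787: log2(p) = -4.930737, -p*log2(p) = 0.161664
  p = 6/61 = 0.098361: log2(p) = -3.345775, -p*log2(p) = 0.329093
  p = 17/61 = 0.278689: log2(p) = -1.843274, -p*log2(p) = 0.513699
  p = 19/61 = 0.311475: log2(p) = -1.682810, -p*log2(p) = 0.524154
H = 0.487334 + 0.213727 + 0.161664 + 0.329093 + 0.513699 + 0.524154 = 2.229671

H = 2.2297 bits/symbol


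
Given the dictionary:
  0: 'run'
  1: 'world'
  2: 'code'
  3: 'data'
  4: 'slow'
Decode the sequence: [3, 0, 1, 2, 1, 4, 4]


Look up each index in the dictionary:
  3 -> 'data'
  0 -> 'run'
  1 -> 'world'
  2 -> 'code'
  1 -> 'world'
  4 -> 'slow'
  4 -> 'slow'

Decoded: "data run world code world slow slow"


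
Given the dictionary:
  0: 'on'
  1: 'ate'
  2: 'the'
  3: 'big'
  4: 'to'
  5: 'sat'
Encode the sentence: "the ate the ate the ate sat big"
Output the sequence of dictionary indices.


Look up each word in the dictionary:
  'the' -> 2
  'ate' -> 1
  'the' -> 2
  'ate' -> 1
  'the' -> 2
  'ate' -> 1
  'sat' -> 5
  'big' -> 3

Encoded: [2, 1, 2, 1, 2, 1, 5, 3]


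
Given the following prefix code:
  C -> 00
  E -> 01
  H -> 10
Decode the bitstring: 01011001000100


Decoding step by step:
Bits 01 -> E
Bits 01 -> E
Bits 10 -> H
Bits 01 -> E
Bits 00 -> C
Bits 01 -> E
Bits 00 -> C


Decoded message: EEHECEC


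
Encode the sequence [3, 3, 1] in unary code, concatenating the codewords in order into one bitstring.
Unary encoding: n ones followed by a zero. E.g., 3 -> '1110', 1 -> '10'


Encode each number as n ones followed by a terminating 0:
  3 -> 1110 (4 bits)
  3 -> 1110 (4 bits)
  1 -> 10 (2 bits)
Total length = 4 + 4 + 2 = 10 bits.

Unary([3, 3, 1]) = 1110111010 (10 bits)


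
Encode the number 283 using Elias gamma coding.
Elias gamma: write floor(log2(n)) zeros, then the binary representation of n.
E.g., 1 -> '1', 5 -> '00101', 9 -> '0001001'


num_bits = floor(log2(283)) + 1 = 9
leading_zeros = num_bits - 1 = 8
binary(283) = 100011011

Elias gamma(283) = '00000000' + '100011011' = 00000000100011011 (17 bits)


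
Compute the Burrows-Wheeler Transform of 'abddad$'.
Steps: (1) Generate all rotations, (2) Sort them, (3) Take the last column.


Rotations (sorted):
  0: $abddad -> last char: d
  1: abddad$ -> last char: $
  2: ad$abdd -> last char: d
  3: bddad$a -> last char: a
  4: d$abdda -> last char: a
  5: dad$abd -> last char: d
  6: ddad$ab -> last char: b


BWT = d$daadb


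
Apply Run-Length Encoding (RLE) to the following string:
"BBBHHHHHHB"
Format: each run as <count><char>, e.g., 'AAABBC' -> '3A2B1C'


Scanning runs left to right:
  i=0: run of 'B' x 3 -> '3B'
  i=3: run of 'H' x 6 -> '6H'
  i=9: run of 'B' x 1 -> '1B'

RLE = 3B6H1B


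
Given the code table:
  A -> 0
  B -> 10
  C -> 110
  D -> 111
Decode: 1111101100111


Decoding:
111 -> D
110 -> C
110 -> C
0 -> A
111 -> D


Result: DCCAD


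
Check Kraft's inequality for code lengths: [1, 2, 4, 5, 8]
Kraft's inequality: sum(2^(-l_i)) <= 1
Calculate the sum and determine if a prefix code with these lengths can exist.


Sum = 2^(-1) + 2^(-2) + 2^(-4) + 2^(-5) + 2^(-8)
    = 0.5 + 0.25 + 0.0625 + 0.03125 + 0.00390625
    = 217/256 = 0.84765625
Since 0.84765625 <= 1, Kraft's inequality IS satisfied.
A prefix code with these lengths CAN exist.

Kraft sum = 0.84765625. Satisfied.


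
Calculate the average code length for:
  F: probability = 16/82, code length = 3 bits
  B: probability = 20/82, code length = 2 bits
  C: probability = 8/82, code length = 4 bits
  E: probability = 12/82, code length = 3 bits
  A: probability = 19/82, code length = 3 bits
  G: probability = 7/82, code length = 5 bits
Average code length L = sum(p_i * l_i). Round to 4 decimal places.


Weighted contributions p_i * l_i:
  F: (16/82) * 3 = 48/82
  B: (20/82) * 2 = 40/82
  C: (8/82) * 4 = 32/82
  E: (12/82) * 3 = 36/82
  A: (19/82) * 3 = 57/82
  G: (7/82) * 5 = 35/82
Sum = (48 + 40 + 32 + 36 + 57 + 35)/82 = 248/82

L = 248/82 = 3.0244 bits/symbol


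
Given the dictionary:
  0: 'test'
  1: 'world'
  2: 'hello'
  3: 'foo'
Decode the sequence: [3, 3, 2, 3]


Look up each index in the dictionary:
  3 -> 'foo'
  3 -> 'foo'
  2 -> 'hello'
  3 -> 'foo'

Decoded: "foo foo hello foo"


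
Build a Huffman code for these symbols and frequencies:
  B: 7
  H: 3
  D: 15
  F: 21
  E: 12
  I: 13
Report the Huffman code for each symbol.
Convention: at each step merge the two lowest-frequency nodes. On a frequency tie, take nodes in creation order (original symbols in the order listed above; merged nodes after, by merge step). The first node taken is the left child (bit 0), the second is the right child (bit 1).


Huffman tree construction:
Step 1: Merge H(3) + B(7) = 10
Step 2: Merge (H+B)(10) + E(12) = 22
Step 3: Merge I(13) + D(15) = 28
Step 4: Merge F(21) + ((H+B)+E)(22) = 43
Step 5: Merge (I+D)(28) + (F+((H+B)+E))(43) = 71
Read each symbol's code off the tree from the root (left child = 0, right child = 1).

Codes:
  B: 1101 (length 4)
  H: 1100 (length 4)
  D: 01 (length 2)
  F: 10 (length 2)
  E: 111 (length 3)
  I: 00 (length 2)
Average code length: 174/71 = 2.4507 bits/symbol


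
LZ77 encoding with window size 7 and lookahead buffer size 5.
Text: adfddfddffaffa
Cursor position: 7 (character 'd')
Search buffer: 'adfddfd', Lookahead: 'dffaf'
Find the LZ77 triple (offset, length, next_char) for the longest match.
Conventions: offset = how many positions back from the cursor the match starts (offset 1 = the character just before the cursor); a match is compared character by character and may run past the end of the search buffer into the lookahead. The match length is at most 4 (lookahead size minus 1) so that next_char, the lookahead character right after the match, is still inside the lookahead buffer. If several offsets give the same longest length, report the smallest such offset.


Try each offset into the search buffer:
  offset=1 (pos 6, char 'd'): match length 1
  offset=2 (pos 5, char 'f'): match length 0
  offset=3 (pos 4, char 'd'): match length 2
  offset=4 (pos 3, char 'd'): match length 1
  offset=5 (pos 2, char 'f'): match length 0
  offset=6 (pos 1, char 'd'): match length 2
  offset=7 (pos 0, char 'a'): match length 0
Longest match has length 2, found at offsets 3, 6; take the smallest, offset 3.
next_char = character at position 7 + 2 = 9 -> 'f'

Best match: offset=3, length=2 (matching 'df' starting at position 4)
LZ77 triple: (3, 2, 'f')


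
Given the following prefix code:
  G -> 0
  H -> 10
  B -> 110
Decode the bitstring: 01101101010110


Decoding step by step:
Bits 0 -> G
Bits 110 -> B
Bits 110 -> B
Bits 10 -> H
Bits 10 -> H
Bits 110 -> B


Decoded message: GBBHHB


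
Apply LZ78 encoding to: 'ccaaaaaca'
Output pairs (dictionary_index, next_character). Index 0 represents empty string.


LZ78 encoding steps:
Dictionary: {0: ''}
Step 1: w='' (idx 0), next='c' -> output (0, 'c'), add 'c' as idx 1
Step 2: w='c' (idx 1), next='a' -> output (1, 'a'), add 'ca' as idx 2
Step 3: w='' (idx 0), next='a' -> output (0, 'a'), add 'a' as idx 3
Step 4: w='a' (idx 3), next='a' -> output (3, 'a'), add 'aa' as idx 4
Step 5: w='a' (idx 3), next='c' -> output (3, 'c'), add 'ac' as idx 5
Step 6: w='a' (idx 3), end of input -> output (3, '')


Encoded: [(0, 'c'), (1, 'a'), (0, 'a'), (3, 'a'), (3, 'c'), (3, '')]


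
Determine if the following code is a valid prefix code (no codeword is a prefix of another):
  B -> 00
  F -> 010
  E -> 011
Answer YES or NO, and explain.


Checking each pair (does one codeword prefix another?):
  B='00' vs F='010': no prefix
  B='00' vs E='011': no prefix
  F='010' vs B='00': no prefix
  F='010' vs E='011': no prefix
  E='011' vs B='00': no prefix
  E='011' vs F='010': no prefix
No violation found over all pairs.

YES -- this is a valid prefix code. No codeword is a prefix of any other codeword.


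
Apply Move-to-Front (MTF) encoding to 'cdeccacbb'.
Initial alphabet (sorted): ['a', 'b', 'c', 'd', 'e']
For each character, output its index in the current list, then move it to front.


MTF encoding:
'c': index 2 in ['a', 'b', 'c', 'd', 'e'] -> ['c', 'a', 'b', 'd', 'e']
'd': index 3 in ['c', 'a', 'b', 'd', 'e'] -> ['d', 'c', 'a', 'b', 'e']
'e': index 4 in ['d', 'c', 'a', 'b', 'e'] -> ['e', 'd', 'c', 'a', 'b']
'c': index 2 in ['e', 'd', 'c', 'a', 'b'] -> ['c', 'e', 'd', 'a', 'b']
'c': index 0 in ['c', 'e', 'd', 'a', 'b'] -> ['c', 'e', 'd', 'a', 'b']
'a': index 3 in ['c', 'e', 'd', 'a', 'b'] -> ['a', 'c', 'e', 'd', 'b']
'c': index 1 in ['a', 'c', 'e', 'd', 'b'] -> ['c', 'a', 'e', 'd', 'b']
'b': index 4 in ['c', 'a', 'e', 'd', 'b'] -> ['b', 'c', 'a', 'e', 'd']
'b': index 0 in ['b', 'c', 'a', 'e', 'd'] -> ['b', 'c', 'a', 'e', 'd']


Output: [2, 3, 4, 2, 0, 3, 1, 4, 0]


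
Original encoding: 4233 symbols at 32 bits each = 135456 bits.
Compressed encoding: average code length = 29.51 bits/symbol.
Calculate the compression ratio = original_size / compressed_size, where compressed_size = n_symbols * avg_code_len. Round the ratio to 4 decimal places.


original_size = n_symbols * orig_bits = 4233 * 32 = 135456 bits
compressed_size = n_symbols * avg_code_len = 4233 * 29.51 = 124915.83 bits
ratio = original_size / compressed_size = 135456 / 124915.83 = 1.0844

Compression ratio = 1.0844


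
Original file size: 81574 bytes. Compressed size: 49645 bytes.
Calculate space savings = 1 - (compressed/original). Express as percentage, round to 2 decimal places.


ratio = compressed/original = 49645/81574 = 0.608589
savings = 1 - ratio = 1 - 0.608589 = 0.391411
as a percentage: 0.391411 * 100 = 39.14%

Space savings = 1 - 49645/81574 = 39.14%


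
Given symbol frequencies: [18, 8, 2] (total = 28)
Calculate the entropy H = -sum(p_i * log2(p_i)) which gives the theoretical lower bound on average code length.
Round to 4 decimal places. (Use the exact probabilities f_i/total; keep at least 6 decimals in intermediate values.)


Per-symbol terms -p_i * log2(p_i) with p_i = f_i/28:
  p = 18/28 = 0.642857: log2(p) = -0.637430, -p*log2(p) = 0.409776
  p = 8/28 = 0.285714: log2(p) = -1.807355, -p*log2(p) = 0.516387
  p = 2/28 = 0.071429: log2(p) = -3.807355, -p*log2(p) = 0.271954
H = 0.409776 + 0.516387 + 0.271954 = 1.198117

H = 1.1981 bits/symbol


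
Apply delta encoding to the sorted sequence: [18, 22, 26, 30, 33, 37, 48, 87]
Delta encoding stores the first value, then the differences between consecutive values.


First value: 18
Deltas:
  22 - 18 = 4
  26 - 22 = 4
  30 - 26 = 4
  33 - 30 = 3
  37 - 33 = 4
  48 - 37 = 11
  87 - 48 = 39


Delta encoded: [18, 4, 4, 4, 3, 4, 11, 39]


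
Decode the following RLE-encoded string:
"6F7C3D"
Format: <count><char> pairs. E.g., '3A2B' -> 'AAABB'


Expanding each <count><char> pair:
  6F -> 'FFFFFF'
  7C -> 'CCCCCCC'
  3D -> 'DDD'

Decoded = FFFFFFCCCCCCCDDD


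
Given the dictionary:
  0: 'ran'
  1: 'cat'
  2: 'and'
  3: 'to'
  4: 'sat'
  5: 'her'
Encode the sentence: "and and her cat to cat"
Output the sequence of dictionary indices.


Look up each word in the dictionary:
  'and' -> 2
  'and' -> 2
  'her' -> 5
  'cat' -> 1
  'to' -> 3
  'cat' -> 1

Encoded: [2, 2, 5, 1, 3, 1]


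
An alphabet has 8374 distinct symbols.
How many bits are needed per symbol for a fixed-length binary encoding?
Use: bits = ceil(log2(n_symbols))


log2(8374) = 13.0317
Bracket: 2^13 = 8192 < 8374 <= 2^14 = 16384
So ceil(log2(8374)) = 14

bits = ceil(log2(8374)) = ceil(13.0317) = 14 bits


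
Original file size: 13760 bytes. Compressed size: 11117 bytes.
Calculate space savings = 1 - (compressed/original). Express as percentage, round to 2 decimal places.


ratio = compressed/original = 11117/13760 = 0.807922
savings = 1 - ratio = 1 - 0.807922 = 0.192078
as a percentage: 0.192078 * 100 = 19.21%

Space savings = 1 - 11117/13760 = 19.21%


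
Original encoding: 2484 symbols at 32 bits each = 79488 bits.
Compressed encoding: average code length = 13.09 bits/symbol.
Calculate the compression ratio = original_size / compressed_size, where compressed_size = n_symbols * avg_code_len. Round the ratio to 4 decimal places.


original_size = n_symbols * orig_bits = 2484 * 32 = 79488 bits
compressed_size = n_symbols * avg_code_len = 2484 * 13.09 = 32515.56 bits
ratio = original_size / compressed_size = 79488 / 32515.56 = 2.4446

Compression ratio = 2.4446


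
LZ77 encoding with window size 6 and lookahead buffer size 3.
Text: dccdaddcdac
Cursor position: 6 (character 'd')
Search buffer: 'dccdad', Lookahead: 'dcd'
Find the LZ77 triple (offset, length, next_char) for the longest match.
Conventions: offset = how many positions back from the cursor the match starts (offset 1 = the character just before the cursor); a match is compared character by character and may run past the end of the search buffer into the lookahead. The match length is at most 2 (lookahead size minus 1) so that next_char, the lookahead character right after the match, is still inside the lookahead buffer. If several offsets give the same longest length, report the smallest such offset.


Try each offset into the search buffer:
  offset=1 (pos 5, char 'd'): match length 1
  offset=2 (pos 4, char 'a'): match length 0
  offset=3 (pos 3, char 'd'): match length 1
  offset=4 (pos 2, char 'c'): match length 0
  offset=5 (pos 1, char 'c'): match length 0
  offset=6 (pos 0, char 'd'): match length 2
Longest match has length 2 at offset 6.
next_char = character at position 6 + 2 = 8 -> 'd'

Best match: offset=6, length=2 (matching 'dc' starting at position 0)
LZ77 triple: (6, 2, 'd')


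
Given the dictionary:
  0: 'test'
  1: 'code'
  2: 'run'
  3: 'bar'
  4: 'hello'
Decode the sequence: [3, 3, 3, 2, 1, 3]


Look up each index in the dictionary:
  3 -> 'bar'
  3 -> 'bar'
  3 -> 'bar'
  2 -> 'run'
  1 -> 'code'
  3 -> 'bar'

Decoded: "bar bar bar run code bar"


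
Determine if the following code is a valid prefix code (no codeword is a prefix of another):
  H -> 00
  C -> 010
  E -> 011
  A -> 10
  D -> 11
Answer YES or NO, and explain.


Checking each pair (does one codeword prefix another?):
  H='00' vs C='010': no prefix
  H='00' vs E='011': no prefix
  H='00' vs A='10': no prefix
  H='00' vs D='11': no prefix
  C='010' vs H='00': no prefix
  C='010' vs E='011': no prefix
  C='010' vs A='10': no prefix
  C='010' vs D='11': no prefix
  E='011' vs H='00': no prefix
  E='011' vs C='010': no prefix
  E='011' vs A='10': no prefix
  E='011' vs D='11': no prefix
  A='10' vs H='00': no prefix
  A='10' vs C='010': no prefix
  A='10' vs E='011': no prefix
  A='10' vs D='11': no prefix
  D='11' vs H='00': no prefix
  D='11' vs C='010': no prefix
  D='11' vs E='011': no prefix
  D='11' vs A='10': no prefix
No violation found over all pairs.

YES -- this is a valid prefix code. No codeword is a prefix of any other codeword.


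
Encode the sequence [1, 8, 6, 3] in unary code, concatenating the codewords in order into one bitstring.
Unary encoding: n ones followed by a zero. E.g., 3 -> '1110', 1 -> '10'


Encode each number as n ones followed by a terminating 0:
  1 -> 10 (2 bits)
  8 -> 111111110 (9 bits)
  6 -> 1111110 (7 bits)
  3 -> 1110 (4 bits)
Total length = 2 + 9 + 7 + 4 = 22 bits.

Unary([1, 8, 6, 3]) = 1011111111011111101110 (22 bits)


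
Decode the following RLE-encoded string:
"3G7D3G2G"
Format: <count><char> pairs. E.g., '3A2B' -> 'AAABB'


Expanding each <count><char> pair:
  3G -> 'GGG'
  7D -> 'DDDDDDD'
  3G -> 'GGG'
  2G -> 'GG'

Decoded = GGGDDDDDDDGGGGG


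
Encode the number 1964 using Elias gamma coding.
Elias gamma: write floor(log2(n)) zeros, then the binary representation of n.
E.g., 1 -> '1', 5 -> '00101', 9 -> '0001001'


num_bits = floor(log2(1964)) + 1 = 11
leading_zeros = num_bits - 1 = 10
binary(1964) = 11110101100

Elias gamma(1964) = '0000000000' + '11110101100' = 000000000011110101100 (21 bits)


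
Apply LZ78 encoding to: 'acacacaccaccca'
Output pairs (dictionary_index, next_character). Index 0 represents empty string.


LZ78 encoding steps:
Dictionary: {0: ''}
Step 1: w='' (idx 0), next='a' -> output (0, 'a'), add 'a' as idx 1
Step 2: w='' (idx 0), next='c' -> output (0, 'c'), add 'c' as idx 2
Step 3: w='a' (idx 1), next='c' -> output (1, 'c'), add 'ac' as idx 3
Step 4: w='ac' (idx 3), next='a' -> output (3, 'a'), add 'aca' as idx 4
Step 5: w='c' (idx 2), next='c' -> output (2, 'c'), add 'cc' as idx 5
Step 6: w='ac' (idx 3), next='c' -> output (3, 'c'), add 'acc' as idx 6
Step 7: w='c' (idx 2), next='a' -> output (2, 'a'), add 'ca' as idx 7


Encoded: [(0, 'a'), (0, 'c'), (1, 'c'), (3, 'a'), (2, 'c'), (3, 'c'), (2, 'a')]


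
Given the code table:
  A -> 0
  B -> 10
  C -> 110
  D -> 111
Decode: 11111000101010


Decoding:
111 -> D
110 -> C
0 -> A
0 -> A
10 -> B
10 -> B
10 -> B


Result: DCAABBB


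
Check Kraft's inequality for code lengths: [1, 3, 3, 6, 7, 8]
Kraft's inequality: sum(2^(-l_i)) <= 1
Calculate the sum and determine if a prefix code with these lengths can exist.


Sum = 2^(-1) + 2^(-3) + 2^(-3) + 2^(-6) + 2^(-7) + 2^(-8)
    = 0.5 + 0.125 + 0.125 + 0.015625 + 0.0078125 + 0.00390625
    = 199/256 = 0.77734375
Since 0.77734375 <= 1, Kraft's inequality IS satisfied.
A prefix code with these lengths CAN exist.

Kraft sum = 0.77734375. Satisfied.


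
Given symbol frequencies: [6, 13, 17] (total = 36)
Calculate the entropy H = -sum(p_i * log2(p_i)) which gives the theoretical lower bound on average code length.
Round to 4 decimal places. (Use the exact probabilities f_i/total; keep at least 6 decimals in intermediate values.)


Per-symbol terms -p_i * log2(p_i) with p_i = f_i/36:
  p = 6/36 = 0.166667: log2(p) = -2.584963, -p*log2(p) = 0.430827
  p = 13/36 = 0.361111: log2(p) = -1.469485, -p*log2(p) = 0.530647
  p = 17/36 = 0.472222: log2(p) = -1.082462, -p*log2(p) = 0.511163
H = 0.430827 + 0.530647 + 0.511163 = 1.472637

H = 1.4726 bits/symbol


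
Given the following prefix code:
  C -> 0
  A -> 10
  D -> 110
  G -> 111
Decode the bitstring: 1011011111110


Decoding step by step:
Bits 10 -> A
Bits 110 -> D
Bits 111 -> G
Bits 111 -> G
Bits 10 -> A


Decoded message: ADGGA


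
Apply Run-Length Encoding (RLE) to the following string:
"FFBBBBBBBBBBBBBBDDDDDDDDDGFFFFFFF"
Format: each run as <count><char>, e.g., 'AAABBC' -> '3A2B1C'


Scanning runs left to right:
  i=0: run of 'F' x 2 -> '2F'
  i=2: run of 'B' x 14 -> '14B'
  i=16: run of 'D' x 9 -> '9D'
  i=25: run of 'G' x 1 -> '1G'
  i=26: run of 'F' x 7 -> '7F'

RLE = 2F14B9D1G7F


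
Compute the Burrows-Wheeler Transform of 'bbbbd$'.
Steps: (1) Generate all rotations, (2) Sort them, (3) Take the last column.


Rotations (sorted):
  0: $bbbbd -> last char: d
  1: bbbbd$ -> last char: $
  2: bbbd$b -> last char: b
  3: bbd$bb -> last char: b
  4: bd$bbb -> last char: b
  5: d$bbbb -> last char: b


BWT = d$bbbb


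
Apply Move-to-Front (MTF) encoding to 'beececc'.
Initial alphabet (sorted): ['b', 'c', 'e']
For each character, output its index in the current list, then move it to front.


MTF encoding:
'b': index 0 in ['b', 'c', 'e'] -> ['b', 'c', 'e']
'e': index 2 in ['b', 'c', 'e'] -> ['e', 'b', 'c']
'e': index 0 in ['e', 'b', 'c'] -> ['e', 'b', 'c']
'c': index 2 in ['e', 'b', 'c'] -> ['c', 'e', 'b']
'e': index 1 in ['c', 'e', 'b'] -> ['e', 'c', 'b']
'c': index 1 in ['e', 'c', 'b'] -> ['c', 'e', 'b']
'c': index 0 in ['c', 'e', 'b'] -> ['c', 'e', 'b']


Output: [0, 2, 0, 2, 1, 1, 0]


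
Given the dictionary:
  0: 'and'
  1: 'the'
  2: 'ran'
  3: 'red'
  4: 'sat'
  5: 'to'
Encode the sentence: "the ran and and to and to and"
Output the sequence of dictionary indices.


Look up each word in the dictionary:
  'the' -> 1
  'ran' -> 2
  'and' -> 0
  'and' -> 0
  'to' -> 5
  'and' -> 0
  'to' -> 5
  'and' -> 0

Encoded: [1, 2, 0, 0, 5, 0, 5, 0]


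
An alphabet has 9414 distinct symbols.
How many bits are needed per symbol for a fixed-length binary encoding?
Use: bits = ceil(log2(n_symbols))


log2(9414) = 13.2006
Bracket: 2^13 = 8192 < 9414 <= 2^14 = 16384
So ceil(log2(9414)) = 14

bits = ceil(log2(9414)) = ceil(13.2006) = 14 bits


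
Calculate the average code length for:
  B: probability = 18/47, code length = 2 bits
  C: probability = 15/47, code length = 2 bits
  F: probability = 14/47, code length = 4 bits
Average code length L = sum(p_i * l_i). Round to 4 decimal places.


Weighted contributions p_i * l_i:
  B: (18/47) * 2 = 36/47
  C: (15/47) * 2 = 30/47
  F: (14/47) * 4 = 56/47
Sum = (36 + 30 + 56)/47 = 122/47

L = 122/47 = 2.5957 bits/symbol


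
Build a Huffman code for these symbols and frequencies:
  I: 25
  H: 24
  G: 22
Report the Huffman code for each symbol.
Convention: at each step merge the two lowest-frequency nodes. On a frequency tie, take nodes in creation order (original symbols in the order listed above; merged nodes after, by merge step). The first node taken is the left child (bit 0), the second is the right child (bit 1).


Huffman tree construction:
Step 1: Merge G(22) + H(24) = 46
Step 2: Merge I(25) + (G+H)(46) = 71
Read each symbol's code off the tree from the root (left child = 0, right child = 1).

Codes:
  I: 0 (length 1)
  H: 11 (length 2)
  G: 10 (length 2)
Average code length: 117/71 = 1.6479 bits/symbol


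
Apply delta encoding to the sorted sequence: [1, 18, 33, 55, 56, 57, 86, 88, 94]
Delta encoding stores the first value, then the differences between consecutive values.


First value: 1
Deltas:
  18 - 1 = 17
  33 - 18 = 15
  55 - 33 = 22
  56 - 55 = 1
  57 - 56 = 1
  86 - 57 = 29
  88 - 86 = 2
  94 - 88 = 6


Delta encoded: [1, 17, 15, 22, 1, 1, 29, 2, 6]


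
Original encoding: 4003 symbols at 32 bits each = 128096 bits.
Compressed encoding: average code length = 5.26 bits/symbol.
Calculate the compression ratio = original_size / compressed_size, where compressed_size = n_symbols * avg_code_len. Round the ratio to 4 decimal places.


original_size = n_symbols * orig_bits = 4003 * 32 = 128096 bits
compressed_size = n_symbols * avg_code_len = 4003 * 5.26 = 21055.78 bits
ratio = original_size / compressed_size = 128096 / 21055.78 = 6.0837

Compression ratio = 6.0837


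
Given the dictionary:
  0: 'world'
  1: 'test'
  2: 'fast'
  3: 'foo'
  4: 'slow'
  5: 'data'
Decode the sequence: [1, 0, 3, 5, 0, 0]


Look up each index in the dictionary:
  1 -> 'test'
  0 -> 'world'
  3 -> 'foo'
  5 -> 'data'
  0 -> 'world'
  0 -> 'world'

Decoded: "test world foo data world world"


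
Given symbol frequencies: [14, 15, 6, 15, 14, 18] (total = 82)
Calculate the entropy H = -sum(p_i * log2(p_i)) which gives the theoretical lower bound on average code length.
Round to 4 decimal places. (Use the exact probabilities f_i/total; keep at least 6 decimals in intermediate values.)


Per-symbol terms -p_i * log2(p_i) with p_i = f_i/82:
  p = 14/82 = 0.170732: log2(p) = -2.550197, -p*log2(p) = 0.435400
  p = 15/82 = 0.182927: log2(p) = -2.450661, -p*log2(p) = 0.448292
  p = 6/82 = 0.073171: log2(p) = -3.772590, -p*log2(p) = 0.276043
  p = 15/82 = 0.182927: log2(p) = -2.450661, -p*log2(p) = 0.448292
  p = 14/82 = 0.170732: log2(p) = -2.550197, -p*log2(p) = 0.435400
  p = 18/82 = 0.219512: log2(p) = -2.187627, -p*log2(p) = 0.480211
H = 0.435400 + 0.448292 + 0.276043 + 0.448292 + 0.435400 + 0.480211 = 2.523638

H = 2.5236 bits/symbol


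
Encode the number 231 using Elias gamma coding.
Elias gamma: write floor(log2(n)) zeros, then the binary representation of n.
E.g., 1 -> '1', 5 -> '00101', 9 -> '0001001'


num_bits = floor(log2(231)) + 1 = 8
leading_zeros = num_bits - 1 = 7
binary(231) = 11100111

Elias gamma(231) = '0000000' + '11100111' = 000000011100111 (15 bits)


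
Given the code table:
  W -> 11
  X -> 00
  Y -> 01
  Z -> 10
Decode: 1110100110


Decoding:
11 -> W
10 -> Z
10 -> Z
01 -> Y
10 -> Z


Result: WZZYZ


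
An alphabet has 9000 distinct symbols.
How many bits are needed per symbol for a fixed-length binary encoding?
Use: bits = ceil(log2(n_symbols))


log2(9000) = 13.1357
Bracket: 2^13 = 8192 < 9000 <= 2^14 = 16384
So ceil(log2(9000)) = 14

bits = ceil(log2(9000)) = ceil(13.1357) = 14 bits


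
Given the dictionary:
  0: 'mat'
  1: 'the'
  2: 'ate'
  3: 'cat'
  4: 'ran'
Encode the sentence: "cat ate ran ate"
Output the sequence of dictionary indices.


Look up each word in the dictionary:
  'cat' -> 3
  'ate' -> 2
  'ran' -> 4
  'ate' -> 2

Encoded: [3, 2, 4, 2]


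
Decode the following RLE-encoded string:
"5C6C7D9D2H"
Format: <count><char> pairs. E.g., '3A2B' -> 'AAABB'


Expanding each <count><char> pair:
  5C -> 'CCCCC'
  6C -> 'CCCCCC'
  7D -> 'DDDDDDD'
  9D -> 'DDDDDDDDD'
  2H -> 'HH'

Decoded = CCCCCCCCCCCDDDDDDDDDDDDDDDDHH


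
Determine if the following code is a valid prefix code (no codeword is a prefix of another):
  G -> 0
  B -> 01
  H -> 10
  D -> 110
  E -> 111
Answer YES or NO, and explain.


Checking each pair (does one codeword prefix another?):
  G='0' vs B='01': prefix -- VIOLATION

NO -- this is NOT a valid prefix code. G (0) is a prefix of B (01).


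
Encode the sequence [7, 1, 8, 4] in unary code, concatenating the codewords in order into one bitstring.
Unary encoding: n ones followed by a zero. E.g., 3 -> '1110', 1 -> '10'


Encode each number as n ones followed by a terminating 0:
  7 -> 11111110 (8 bits)
  1 -> 10 (2 bits)
  8 -> 111111110 (9 bits)
  4 -> 11110 (5 bits)
Total length = 8 + 2 + 9 + 5 = 24 bits.

Unary([7, 1, 8, 4]) = 111111101011111111011110 (24 bits)


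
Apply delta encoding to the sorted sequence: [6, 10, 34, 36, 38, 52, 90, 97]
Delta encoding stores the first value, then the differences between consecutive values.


First value: 6
Deltas:
  10 - 6 = 4
  34 - 10 = 24
  36 - 34 = 2
  38 - 36 = 2
  52 - 38 = 14
  90 - 52 = 38
  97 - 90 = 7


Delta encoded: [6, 4, 24, 2, 2, 14, 38, 7]


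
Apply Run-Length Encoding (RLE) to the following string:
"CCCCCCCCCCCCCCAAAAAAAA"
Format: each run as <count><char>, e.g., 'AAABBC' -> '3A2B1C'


Scanning runs left to right:
  i=0: run of 'C' x 14 -> '14C'
  i=14: run of 'A' x 8 -> '8A'

RLE = 14C8A


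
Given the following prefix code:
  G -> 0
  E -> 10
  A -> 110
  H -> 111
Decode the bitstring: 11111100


Decoding step by step:
Bits 111 -> H
Bits 111 -> H
Bits 0 -> G
Bits 0 -> G


Decoded message: HHGG


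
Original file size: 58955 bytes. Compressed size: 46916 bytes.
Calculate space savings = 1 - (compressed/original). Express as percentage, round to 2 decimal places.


ratio = compressed/original = 46916/58955 = 0.795793
savings = 1 - ratio = 1 - 0.795793 = 0.204207
as a percentage: 0.204207 * 100 = 20.42%

Space savings = 1 - 46916/58955 = 20.42%


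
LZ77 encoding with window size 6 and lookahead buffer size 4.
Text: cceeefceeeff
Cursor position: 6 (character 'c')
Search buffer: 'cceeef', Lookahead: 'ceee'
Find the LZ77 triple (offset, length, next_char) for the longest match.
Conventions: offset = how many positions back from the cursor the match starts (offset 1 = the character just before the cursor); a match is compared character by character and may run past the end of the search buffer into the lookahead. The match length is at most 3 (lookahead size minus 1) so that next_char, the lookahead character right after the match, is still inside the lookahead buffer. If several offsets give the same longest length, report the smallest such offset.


Try each offset into the search buffer:
  offset=1 (pos 5, char 'f'): match length 0
  offset=2 (pos 4, char 'e'): match length 0
  offset=3 (pos 3, char 'e'): match length 0
  offset=4 (pos 2, char 'e'): match length 0
  offset=5 (pos 1, char 'c'): match length 3
  offset=6 (pos 0, char 'c'): match length 1
Longest match has length 3 at offset 5.
next_char = character at position 6 + 3 = 9 -> 'e'

Best match: offset=5, length=3 (matching 'cee' starting at position 1)
LZ77 triple: (5, 3, 'e')


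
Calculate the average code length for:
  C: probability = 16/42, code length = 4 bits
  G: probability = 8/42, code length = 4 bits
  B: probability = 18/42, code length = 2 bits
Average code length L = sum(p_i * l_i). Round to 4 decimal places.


Weighted contributions p_i * l_i:
  C: (16/42) * 4 = 64/42
  G: (8/42) * 4 = 32/42
  B: (18/42) * 2 = 36/42
Sum = (64 + 32 + 36)/42 = 132/42

L = 132/42 = 3.1429 bits/symbol


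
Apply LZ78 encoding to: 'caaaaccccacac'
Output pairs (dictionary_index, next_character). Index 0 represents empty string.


LZ78 encoding steps:
Dictionary: {0: ''}
Step 1: w='' (idx 0), next='c' -> output (0, 'c'), add 'c' as idx 1
Step 2: w='' (idx 0), next='a' -> output (0, 'a'), add 'a' as idx 2
Step 3: w='a' (idx 2), next='a' -> output (2, 'a'), add 'aa' as idx 3
Step 4: w='a' (idx 2), next='c' -> output (2, 'c'), add 'ac' as idx 4
Step 5: w='c' (idx 1), next='c' -> output (1, 'c'), add 'cc' as idx 5
Step 6: w='c' (idx 1), next='a' -> output (1, 'a'), add 'ca' as idx 6
Step 7: w='ca' (idx 6), next='c' -> output (6, 'c'), add 'cac' as idx 7


Encoded: [(0, 'c'), (0, 'a'), (2, 'a'), (2, 'c'), (1, 'c'), (1, 'a'), (6, 'c')]


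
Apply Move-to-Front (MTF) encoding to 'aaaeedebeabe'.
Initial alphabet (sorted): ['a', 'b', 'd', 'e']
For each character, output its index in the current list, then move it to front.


MTF encoding:
'a': index 0 in ['a', 'b', 'd', 'e'] -> ['a', 'b', 'd', 'e']
'a': index 0 in ['a', 'b', 'd', 'e'] -> ['a', 'b', 'd', 'e']
'a': index 0 in ['a', 'b', 'd', 'e'] -> ['a', 'b', 'd', 'e']
'e': index 3 in ['a', 'b', 'd', 'e'] -> ['e', 'a', 'b', 'd']
'e': index 0 in ['e', 'a', 'b', 'd'] -> ['e', 'a', 'b', 'd']
'd': index 3 in ['e', 'a', 'b', 'd'] -> ['d', 'e', 'a', 'b']
'e': index 1 in ['d', 'e', 'a', 'b'] -> ['e', 'd', 'a', 'b']
'b': index 3 in ['e', 'd', 'a', 'b'] -> ['b', 'e', 'd', 'a']
'e': index 1 in ['b', 'e', 'd', 'a'] -> ['e', 'b', 'd', 'a']
'a': index 3 in ['e', 'b', 'd', 'a'] -> ['a', 'e', 'b', 'd']
'b': index 2 in ['a', 'e', 'b', 'd'] -> ['b', 'a', 'e', 'd']
'e': index 2 in ['b', 'a', 'e', 'd'] -> ['e', 'b', 'a', 'd']


Output: [0, 0, 0, 3, 0, 3, 1, 3, 1, 3, 2, 2]


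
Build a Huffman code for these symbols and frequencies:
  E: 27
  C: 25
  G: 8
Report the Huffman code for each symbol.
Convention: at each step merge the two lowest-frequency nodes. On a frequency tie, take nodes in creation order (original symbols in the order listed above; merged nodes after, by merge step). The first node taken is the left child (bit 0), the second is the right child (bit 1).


Huffman tree construction:
Step 1: Merge G(8) + C(25) = 33
Step 2: Merge E(27) + (G+C)(33) = 60
Read each symbol's code off the tree from the root (left child = 0, right child = 1).

Codes:
  E: 0 (length 1)
  C: 11 (length 2)
  G: 10 (length 2)
Average code length: 93/60 = 1.5500 bits/symbol


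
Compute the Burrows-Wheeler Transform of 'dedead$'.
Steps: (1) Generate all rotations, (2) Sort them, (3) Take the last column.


Rotations (sorted):
  0: $dedead -> last char: d
  1: ad$dede -> last char: e
  2: d$dedea -> last char: a
  3: dead$de -> last char: e
  4: dedead$ -> last char: $
  5: ead$ded -> last char: d
  6: edead$d -> last char: d


BWT = deae$dd


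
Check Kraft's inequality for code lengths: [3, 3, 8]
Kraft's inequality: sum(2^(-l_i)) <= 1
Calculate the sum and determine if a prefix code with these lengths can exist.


Sum = 2^(-3) + 2^(-3) + 2^(-8)
    = 0.125 + 0.125 + 0.00390625
    = 65/256 = 0.25390625
Since 0.25390625 <= 1, Kraft's inequality IS satisfied.
A prefix code with these lengths CAN exist.

Kraft sum = 0.25390625. Satisfied.


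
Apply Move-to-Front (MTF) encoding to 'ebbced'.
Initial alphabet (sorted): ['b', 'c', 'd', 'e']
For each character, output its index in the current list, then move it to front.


MTF encoding:
'e': index 3 in ['b', 'c', 'd', 'e'] -> ['e', 'b', 'c', 'd']
'b': index 1 in ['e', 'b', 'c', 'd'] -> ['b', 'e', 'c', 'd']
'b': index 0 in ['b', 'e', 'c', 'd'] -> ['b', 'e', 'c', 'd']
'c': index 2 in ['b', 'e', 'c', 'd'] -> ['c', 'b', 'e', 'd']
'e': index 2 in ['c', 'b', 'e', 'd'] -> ['e', 'c', 'b', 'd']
'd': index 3 in ['e', 'c', 'b', 'd'] -> ['d', 'e', 'c', 'b']


Output: [3, 1, 0, 2, 2, 3]
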